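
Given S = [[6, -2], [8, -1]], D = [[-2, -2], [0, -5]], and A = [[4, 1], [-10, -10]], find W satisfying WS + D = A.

W = [[-3, 3], [5, -5]]

WS = A − D = [[6, 3], [-10, -5]].
S is on the right of W, so right-multiply by S⁻¹: W = (A − D)S⁻¹.
det S = 10, so S⁻¹ = [[-1/10, 1/5], [-4/5, 3/5]].
W = (A − D)S⁻¹ = [[-3, 3], [5, -5]].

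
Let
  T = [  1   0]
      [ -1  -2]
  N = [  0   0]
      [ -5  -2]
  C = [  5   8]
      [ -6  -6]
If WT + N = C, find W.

WT = C − N = [[5, 8], [-1, -4]].
Right-multiplying both sides by T⁻¹ gives W = (C − N)T⁻¹.
det T = -2, so T⁻¹ = [[1, 0], [-1/2, -1/2]].
W = (C − N)T⁻¹ = [[1, -4], [1, 2]].

W = [[1, -4], [1, 2]]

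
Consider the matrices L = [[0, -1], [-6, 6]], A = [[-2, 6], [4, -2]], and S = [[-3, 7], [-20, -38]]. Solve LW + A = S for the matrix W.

W = [[5, 5], [1, -1]]

LW = S − A = [[-1, 1], [-24, -36]].
Since L multiplies W on the left, W = L⁻¹(S − A).
det L = -6; the adjugate gives L⁻¹ = [[-1, -1/6], [-1, 0]].
W = L⁻¹(S − A) = [[5, 5], [1, -1]].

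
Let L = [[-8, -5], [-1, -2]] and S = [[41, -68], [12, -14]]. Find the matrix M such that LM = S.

M = [[-2, 6], [-5, 4]]

L is on the left of M, so left-multiply by L⁻¹: M = L⁻¹S.
det L = 11, so L⁻¹ = [[-2/11, 5/11], [1/11, -8/11]].
M = L⁻¹S = [[-2/11, 5/11], [1/11, -8/11]] · [[41, -68], [12, -14]] = [[-2, 6], [-5, 4]].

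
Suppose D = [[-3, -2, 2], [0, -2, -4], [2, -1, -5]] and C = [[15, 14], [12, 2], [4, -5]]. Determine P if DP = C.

Since D multiplies P on the left, P = D⁻¹C.
det D = 6, so D⁻¹ = [[1, -2, 2], [-4/3, 11/6, -2], [2/3, -7/6, 1]].
P = D⁻¹C = [[1, -2, 2], [-4/3, 11/6, -2], [2/3, -7/6, 1]] · [[15, 14], [12, 2], [4, -5]] = [[-1, 0], [-6, -5], [0, 2]].

P = [[-1, 0], [-6, -5], [0, 2]]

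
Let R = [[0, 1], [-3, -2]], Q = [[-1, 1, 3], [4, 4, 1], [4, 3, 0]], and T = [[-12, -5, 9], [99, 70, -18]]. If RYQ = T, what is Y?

Y = [[1, -3, -3], [4, -3, 1]]

Left-multiply by R⁻¹ and right-multiply by Q⁻¹: Y = R⁻¹TQ⁻¹.
R has determinant 3; R⁻¹ = [[-2/3, -1/3], [1, 0]].
det Q = -5, so Q⁻¹ = [[3/5, -9/5, 11/5], [-4/5, 12/5, -13/5], [4/5, -7/5, 8/5]].
R⁻¹T = [[-25, -20, 0], [-12, -5, 9]].
Y = (R⁻¹T)Q⁻¹ = [[1, -3, -3], [4, -3, 1]].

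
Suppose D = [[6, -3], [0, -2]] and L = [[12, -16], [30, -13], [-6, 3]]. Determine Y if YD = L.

Y = [[2, 5], [5, -1], [-1, 0]]

D is on the right of Y, so right-multiply by D⁻¹: Y = LD⁻¹.
det D = -12, so D⁻¹ = [[1/6, -1/4], [0, -1/2]].
Y = LD⁻¹ = [[12, -16], [30, -13], [-6, 3]] · [[1/6, -1/4], [0, -1/2]] = [[2, 5], [5, -1], [-1, 0]].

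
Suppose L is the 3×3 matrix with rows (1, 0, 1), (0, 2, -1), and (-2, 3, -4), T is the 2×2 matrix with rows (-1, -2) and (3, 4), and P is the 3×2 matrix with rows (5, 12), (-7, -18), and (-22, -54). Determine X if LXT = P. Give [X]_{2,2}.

1

X = L⁻¹PT⁻¹ (apply L⁻¹ on the left and T⁻¹ on the right).
L has determinant -1; L⁻¹ = [[5, -3, 2], [-2, 2, -1], [-4, 3, -2]].
det T = 2, so T⁻¹ = [[2, 1], [-3/2, -1/2]].
L⁻¹P = [[2, 6], [-2, -6], [3, 6]].
X = (L⁻¹P)T⁻¹ = [[-5, -1], [5, 1], [-3, 0]].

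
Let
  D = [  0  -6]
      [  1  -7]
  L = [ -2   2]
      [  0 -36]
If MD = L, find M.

M = [[2, -2], [6, 0]]

D is on the right of M, so right-multiply by D⁻¹: M = LD⁻¹.
det D = 6, so D⁻¹ = [[-7/6, 1], [-1/6, 0]].
M = LD⁻¹ = [[-2, 2], [0, -36]] · [[-7/6, 1], [-1/6, 0]] = [[2, -2], [6, 0]].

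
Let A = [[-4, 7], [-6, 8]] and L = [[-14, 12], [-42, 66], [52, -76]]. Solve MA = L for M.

M = [[-4, 5], [6, 3], [-4, -6]]

Right-multiplying both sides by A⁻¹ gives M = LA⁻¹.
det A = 10, so A⁻¹ = [[4/5, -7/10], [3/5, -2/5]].
M = LA⁻¹ = [[-14, 12], [-42, 66], [52, -76]] · [[4/5, -7/10], [3/5, -2/5]] = [[-4, 5], [6, 3], [-4, -6]].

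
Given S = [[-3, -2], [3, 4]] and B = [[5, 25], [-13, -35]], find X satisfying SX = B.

Left-multiplying both sides by S⁻¹ gives X = S⁻¹B.
S has determinant -6; S⁻¹ = [[-2/3, -1/3], [1/2, 1/2]].
X = S⁻¹B = [[-2/3, -1/3], [1/2, 1/2]] · [[5, 25], [-13, -35]] = [[1, -5], [-4, -5]].

X = [[1, -5], [-4, -5]]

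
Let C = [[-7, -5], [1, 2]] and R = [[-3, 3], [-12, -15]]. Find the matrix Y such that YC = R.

Y = [[1, 4], [1, -5]]

C is on the right of Y, so right-multiply by C⁻¹: Y = RC⁻¹.
det C = -9, so C⁻¹ = [[-2/9, -5/9], [1/9, 7/9]].
Y = RC⁻¹ = [[-3, 3], [-12, -15]] · [[-2/9, -5/9], [1/9, 7/9]] = [[1, 4], [1, -5]].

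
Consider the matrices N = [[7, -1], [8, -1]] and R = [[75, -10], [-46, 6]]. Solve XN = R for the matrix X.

X = [[5, 5], [-2, -4]]

Right-multiplying both sides by N⁻¹ gives X = RN⁻¹.
N has determinant 1; N⁻¹ = [[-1, 1], [-8, 7]].
X = RN⁻¹ = [[75, -10], [-46, 6]] · [[-1, 1], [-8, 7]] = [[5, 5], [-2, -4]].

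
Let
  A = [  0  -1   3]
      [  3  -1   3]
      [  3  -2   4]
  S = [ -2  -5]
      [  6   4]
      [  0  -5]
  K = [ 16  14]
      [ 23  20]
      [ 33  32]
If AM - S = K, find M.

AM = K + S = [[14, 9], [29, 24], [33, 27]].
Since A multiplies M on the left, M = A⁻¹(K + S).
A has determinant -6; A⁻¹ = [[-1/3, 1/3, 0], [1/2, 3/2, -3/2], [1/2, 1/2, -1/2]].
M = A⁻¹(K + S) = [[5, 5], [1, 0], [5, 3]].

M = [[5, 5], [1, 0], [5, 3]]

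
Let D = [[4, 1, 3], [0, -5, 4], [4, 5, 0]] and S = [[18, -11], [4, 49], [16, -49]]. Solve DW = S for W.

D is on the left of W, so left-multiply by D⁻¹: W = D⁻¹S.
det D = -4; the adjugate gives D⁻¹ = [[5, -15/4, -19/4], [-4, 3, 4], [-5, 4, 5]].
W = D⁻¹S = [[5, -15/4, -19/4], [-4, 3, 4], [-5, 4, 5]] · [[18, -11], [4, 49], [16, -49]] = [[-1, -6], [4, -5], [6, 6]].

W = [[-1, -6], [4, -5], [6, 6]]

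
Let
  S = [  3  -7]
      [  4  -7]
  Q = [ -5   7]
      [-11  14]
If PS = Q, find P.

Since S sits to the right of P, P = QS⁻¹.
S has determinant 7; S⁻¹ = [[-1, 1], [-4/7, 3/7]].
P = QS⁻¹ = [[-5, 7], [-11, 14]] · [[-1, 1], [-4/7, 3/7]] = [[1, -2], [3, -5]].

P = [[1, -2], [3, -5]]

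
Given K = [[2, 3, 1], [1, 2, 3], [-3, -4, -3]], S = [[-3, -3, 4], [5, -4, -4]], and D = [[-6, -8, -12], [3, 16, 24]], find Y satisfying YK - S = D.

Y = [[1, 1, 4], [-4, 4, -4]]

YK = D + S = [[-9, -11, -8], [8, 12, 20]].
Right-multiplying both sides by K⁻¹ gives Y = (D + S)K⁻¹.
det K = -4, so K⁻¹ = [[-3/2, -5/4, -7/4], [3/2, 3/4, 5/4], [-1/2, 1/4, -1/4]].
Y = (D + S)K⁻¹ = [[1, 1, 4], [-4, 4, -4]].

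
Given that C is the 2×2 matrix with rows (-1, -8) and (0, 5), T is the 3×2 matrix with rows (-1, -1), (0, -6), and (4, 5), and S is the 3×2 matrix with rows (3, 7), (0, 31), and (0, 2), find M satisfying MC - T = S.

M = [[-2, -2], [0, 5], [-4, -5]]

MC = S + T = [[2, 6], [0, 25], [4, 7]].
Right-multiplying both sides by C⁻¹ gives M = (S + T)C⁻¹.
det C = -5, so C⁻¹ = [[-1, -8/5], [0, 1/5]].
M = (S + T)C⁻¹ = [[-2, -2], [0, 5], [-4, -5]].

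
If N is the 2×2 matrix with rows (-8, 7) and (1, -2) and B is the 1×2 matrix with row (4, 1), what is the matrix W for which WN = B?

N is on the right of W, so right-multiply by N⁻¹: W = BN⁻¹.
det N = 9, so N⁻¹ = [[-2/9, -7/9], [-1/9, -8/9]].
W = BN⁻¹ = [[4, 1]] · [[-2/9, -7/9], [-1/9, -8/9]] = [[-1, -4]].

W = [[-1, -4]]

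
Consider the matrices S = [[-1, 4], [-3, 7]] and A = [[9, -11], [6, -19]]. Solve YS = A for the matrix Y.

S is on the right of Y, so right-multiply by S⁻¹: Y = AS⁻¹.
S has determinant 5; S⁻¹ = [[7/5, -4/5], [3/5, -1/5]].
Y = AS⁻¹ = [[9, -11], [6, -19]] · [[7/5, -4/5], [3/5, -1/5]] = [[6, -5], [-3, -1]].

Y = [[6, -5], [-3, -1]]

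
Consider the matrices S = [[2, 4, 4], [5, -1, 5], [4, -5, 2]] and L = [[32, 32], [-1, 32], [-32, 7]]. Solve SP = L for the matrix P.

P = [[-2, 4], [6, 3], [3, 3]]

Since S multiplies P on the left, P = S⁻¹L.
det S = 2; the adjugate gives S⁻¹ = [[23/2, -14, 12], [5, -6, 5], [-21/2, 13, -11]].
P = S⁻¹L = [[23/2, -14, 12], [5, -6, 5], [-21/2, 13, -11]] · [[32, 32], [-1, 32], [-32, 7]] = [[-2, 4], [6, 3], [3, 3]].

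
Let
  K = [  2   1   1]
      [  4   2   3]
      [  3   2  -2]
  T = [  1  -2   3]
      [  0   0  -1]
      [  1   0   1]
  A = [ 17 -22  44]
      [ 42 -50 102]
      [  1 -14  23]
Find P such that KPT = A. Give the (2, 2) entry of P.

-1

Isolating P: multiply by K⁻¹ from the left and T⁻¹ from the right, so P = K⁻¹AT⁻¹.
K has determinant -1; K⁻¹ = [[10, -4, -1], [-17, 7, 2], [-2, 1, 0]].
det T = 2; the adjugate gives T⁻¹ = [[0, 1, 1], [-1/2, -1, 1/2], [0, -1, 0]].
K⁻¹A = [[1, -6, 9], [7, -4, 12], [8, -6, 14]].
P = (K⁻¹A)T⁻¹ = [[3, -2, -2], [2, -1, 5], [3, 0, 5]].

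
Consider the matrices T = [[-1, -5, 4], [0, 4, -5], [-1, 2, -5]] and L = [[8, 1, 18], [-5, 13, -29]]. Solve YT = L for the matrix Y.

Y = [[-3, -1, -5], [-1, -1, 6]]

Since T sits to the right of Y, Y = LT⁻¹.
T has determinant 1; T⁻¹ = [[-10, -17, 9], [5, 9, -5], [4, 7, -4]].
Y = LT⁻¹ = [[8, 1, 18], [-5, 13, -29]] · [[-10, -17, 9], [5, 9, -5], [4, 7, -4]] = [[-3, -1, -5], [-1, -1, 6]].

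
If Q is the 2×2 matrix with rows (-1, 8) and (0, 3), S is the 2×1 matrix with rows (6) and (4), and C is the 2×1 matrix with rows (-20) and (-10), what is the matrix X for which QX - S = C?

QX = C + S = [[-14], [-6]].
Since Q multiplies X on the left, X = Q⁻¹(C + S).
det Q = -3, so Q⁻¹ = [[-1, 8/3], [0, 1/3]].
X = Q⁻¹(C + S) = [[-2], [-2]].

X = [[-2], [-2]]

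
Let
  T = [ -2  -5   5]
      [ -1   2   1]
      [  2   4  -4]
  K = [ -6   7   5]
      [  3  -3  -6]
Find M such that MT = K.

T is on the right of M, so right-multiply by T⁻¹: M = KT⁻¹.
det T = -6, so T⁻¹ = [[2, 0, 5/2], [1/3, 1/3, 1/2], [4/3, 1/3, 3/2]].
M = KT⁻¹ = [[-6, 7, 5], [3, -3, -6]] · [[2, 0, 5/2], [1/3, 1/3, 1/2], [4/3, 1/3, 3/2]] = [[-3, 4, -4], [-3, -3, -3]].

M = [[-3, 4, -4], [-3, -3, -3]]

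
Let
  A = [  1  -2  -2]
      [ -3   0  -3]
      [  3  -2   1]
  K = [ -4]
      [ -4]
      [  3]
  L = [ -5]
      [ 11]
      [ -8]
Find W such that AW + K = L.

W = [[-5], [-2], [0]]

AW = L − K = [[-1], [15], [-11]].
Since A multiplies W on the left, W = A⁻¹(L − K).
A has determinant -6; A⁻¹ = [[1, -1, -1], [1, -7/6, -3/2], [-1, 2/3, 1]].
W = A⁻¹(L − K) = [[-5], [-2], [0]].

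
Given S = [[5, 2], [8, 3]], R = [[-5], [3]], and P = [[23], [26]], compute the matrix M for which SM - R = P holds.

M = [[4], [-1]]

SM = P + R = [[18], [29]].
Left-multiplying both sides by S⁻¹ gives M = S⁻¹(P + R).
det S = -1, so S⁻¹ = [[-3, 2], [8, -5]].
M = S⁻¹(P + R) = [[4], [-1]].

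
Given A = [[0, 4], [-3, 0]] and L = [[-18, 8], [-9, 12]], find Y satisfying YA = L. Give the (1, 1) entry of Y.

Since A sits to the right of Y, Y = LA⁻¹.
A has determinant 12; A⁻¹ = [[0, -1/3], [1/4, 0]].
Y = LA⁻¹ = [[-18, 8], [-9, 12]] · [[0, -1/3], [1/4, 0]] = [[2, 6], [3, 3]].

2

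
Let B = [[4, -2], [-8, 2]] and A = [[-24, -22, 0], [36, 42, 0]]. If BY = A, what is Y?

Y = [[-3, -5, 0], [6, 1, 0]]

B is on the left of Y, so left-multiply by B⁻¹: Y = B⁻¹A.
det B = -8; the adjugate gives B⁻¹ = [[-1/4, -1/4], [-1, -1/2]].
Y = B⁻¹A = [[-1/4, -1/4], [-1, -1/2]] · [[-24, -22, 0], [36, 42, 0]] = [[-3, -5, 0], [6, 1, 0]].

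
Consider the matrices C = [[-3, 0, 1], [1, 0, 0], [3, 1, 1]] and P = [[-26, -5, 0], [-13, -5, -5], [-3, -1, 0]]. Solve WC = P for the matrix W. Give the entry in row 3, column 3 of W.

-1

C is on the right of W, so right-multiply by C⁻¹: W = PC⁻¹.
det C = 1, so C⁻¹ = [[0, 1, 0], [-1, -6, 1], [1, 3, 0]].
W = PC⁻¹ = [[-26, -5, 0], [-13, -5, -5], [-3, -1, 0]] · [[0, 1, 0], [-1, -6, 1], [1, 3, 0]] = [[5, 4, -5], [0, 2, -5], [1, 3, -1]].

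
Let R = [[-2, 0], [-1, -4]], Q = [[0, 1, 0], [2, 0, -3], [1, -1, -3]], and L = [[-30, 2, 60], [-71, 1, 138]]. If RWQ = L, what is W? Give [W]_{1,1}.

4

Isolating W: multiply by R⁻¹ from the left and Q⁻¹ from the right, so W = R⁻¹LQ⁻¹.
det R = 8; the adjugate gives R⁻¹ = [[-1/2, 0], [1/8, -1/4]].
Q has determinant 3; Q⁻¹ = [[-1, 1, -1], [1, 0, 0], [-2/3, 1/3, -2/3]].
R⁻¹L = [[15, -1, -30], [14, 0, -27]].
W = (R⁻¹L)Q⁻¹ = [[4, 5, 5], [4, 5, 4]].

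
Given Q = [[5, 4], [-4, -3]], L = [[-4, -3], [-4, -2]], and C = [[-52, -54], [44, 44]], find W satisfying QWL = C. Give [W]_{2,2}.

-5

Isolating W: multiply by Q⁻¹ from the left and L⁻¹ from the right, so W = Q⁻¹CL⁻¹.
det Q = 1; the adjugate gives Q⁻¹ = [[-3, -4], [4, 5]].
det L = -4; the adjugate gives L⁻¹ = [[1/2, -3/4], [-1, 1]].
Q⁻¹C = [[-20, -14], [12, 4]].
W = (Q⁻¹C)L⁻¹ = [[4, 1], [2, -5]].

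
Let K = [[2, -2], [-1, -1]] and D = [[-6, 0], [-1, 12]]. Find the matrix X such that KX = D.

K is on the left of X, so left-multiply by K⁻¹: X = K⁻¹D.
det K = -4, so K⁻¹ = [[1/4, -1/2], [-1/4, -1/2]].
X = K⁻¹D = [[1/4, -1/2], [-1/4, -1/2]] · [[-6, 0], [-1, 12]] = [[-1, -6], [2, -6]].

X = [[-1, -6], [2, -6]]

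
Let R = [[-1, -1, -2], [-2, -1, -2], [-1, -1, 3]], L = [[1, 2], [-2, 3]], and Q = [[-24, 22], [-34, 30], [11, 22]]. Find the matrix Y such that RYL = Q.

Left-multiply by R⁻¹ and right-multiply by L⁻¹: Y = R⁻¹QL⁻¹.
det R = -5; the adjugate gives R⁻¹ = [[1, -1, 0], [-8/5, 1, -2/5], [-1/5, 0, 1/5]].
L has determinant 7; L⁻¹ = [[3/7, -2/7], [2/7, 1/7]].
R⁻¹Q = [[10, -8], [0, -14], [7, 0]].
Y = (R⁻¹Q)L⁻¹ = [[2, -4], [-4, -2], [3, -2]].

Y = [[2, -4], [-4, -2], [3, -2]]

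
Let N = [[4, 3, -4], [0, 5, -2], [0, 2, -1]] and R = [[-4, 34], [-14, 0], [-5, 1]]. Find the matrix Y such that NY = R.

Since N multiplies Y on the left, Y = N⁻¹R.
det N = -4, so N⁻¹ = [[1/4, 5/4, -7/2], [0, 1, -2], [0, 2, -5]].
Y = N⁻¹R = [[1/4, 5/4, -7/2], [0, 1, -2], [0, 2, -5]] · [[-4, 34], [-14, 0], [-5, 1]] = [[-1, 5], [-4, -2], [-3, -5]].

Y = [[-1, 5], [-4, -2], [-3, -5]]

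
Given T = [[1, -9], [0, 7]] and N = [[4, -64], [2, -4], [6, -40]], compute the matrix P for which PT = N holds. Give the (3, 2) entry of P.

Right-multiplying both sides by T⁻¹ gives P = NT⁻¹.
det T = 7, so T⁻¹ = [[1, 9/7], [0, 1/7]].
P = NT⁻¹ = [[4, -64], [2, -4], [6, -40]] · [[1, 9/7], [0, 1/7]] = [[4, -4], [2, 2], [6, 2]].

2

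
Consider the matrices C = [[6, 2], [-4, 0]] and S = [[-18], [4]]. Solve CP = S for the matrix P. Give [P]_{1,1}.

-1

Left-multiplying both sides by C⁻¹ gives P = C⁻¹S.
det C = 8; the adjugate gives C⁻¹ = [[0, -1/4], [1/2, 3/4]].
P = C⁻¹S = [[0, -1/4], [1/2, 3/4]] · [[-18], [4]] = [[-1], [-6]].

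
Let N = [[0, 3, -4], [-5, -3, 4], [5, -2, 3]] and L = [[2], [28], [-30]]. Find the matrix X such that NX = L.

X = [[-6], [6], [4]]

Left-multiplying both sides by N⁻¹ gives X = N⁻¹L.
N has determinant 5; N⁻¹ = [[-1/5, -1/5, 0], [7, 4, 4], [5, 3, 3]].
X = N⁻¹L = [[-1/5, -1/5, 0], [7, 4, 4], [5, 3, 3]] · [[2], [28], [-30]] = [[-6], [6], [4]].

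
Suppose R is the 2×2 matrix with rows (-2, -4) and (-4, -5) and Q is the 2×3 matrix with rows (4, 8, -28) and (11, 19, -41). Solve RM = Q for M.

Since R multiplies M on the left, M = R⁻¹Q.
det R = -6, so R⁻¹ = [[5/6, -2/3], [-2/3, 1/3]].
M = R⁻¹Q = [[5/6, -2/3], [-2/3, 1/3]] · [[4, 8, -28], [11, 19, -41]] = [[-4, -6, 4], [1, 1, 5]].

M = [[-4, -6, 4], [1, 1, 5]]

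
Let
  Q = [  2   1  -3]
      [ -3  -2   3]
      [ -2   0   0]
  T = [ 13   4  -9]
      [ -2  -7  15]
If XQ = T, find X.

X = [[2, -1, -3], [-3, 2, -5]]

Since Q sits to the right of X, X = TQ⁻¹.
Q has determinant 6; Q⁻¹ = [[0, 0, -1/2], [-1, -1, 1/2], [-2/3, -1/3, -1/6]].
X = TQ⁻¹ = [[13, 4, -9], [-2, -7, 15]] · [[0, 0, -1/2], [-1, -1, 1/2], [-2/3, -1/3, -1/6]] = [[2, -1, -3], [-3, 2, -5]].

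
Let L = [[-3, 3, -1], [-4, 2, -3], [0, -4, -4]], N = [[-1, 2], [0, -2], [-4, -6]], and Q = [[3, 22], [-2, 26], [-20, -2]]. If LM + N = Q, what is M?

M = [[0, -5], [2, 1], [2, -2]]

LM = Q − N = [[4, 20], [-2, 28], [-16, 4]].
L is on the left of M, so left-multiply by L⁻¹: M = L⁻¹(Q − N).
det L = -4, so L⁻¹ = [[5, -4, 7/4], [4, -3, 5/4], [-4, 3, -3/2]].
M = L⁻¹(Q − N) = [[0, -5], [2, 1], [2, -2]].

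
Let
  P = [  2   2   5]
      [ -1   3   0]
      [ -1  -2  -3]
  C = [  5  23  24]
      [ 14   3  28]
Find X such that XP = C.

P is on the right of X, so right-multiply by P⁻¹: X = CP⁻¹.
P has determinant 1; P⁻¹ = [[-9, -4, -15], [-3, -1, -5], [5, 2, 8]].
X = CP⁻¹ = [[5, 23, 24], [14, 3, 28]] · [[-9, -4, -15], [-3, -1, -5], [5, 2, 8]] = [[6, 5, 2], [5, -3, -1]].

X = [[6, 5, 2], [5, -3, -1]]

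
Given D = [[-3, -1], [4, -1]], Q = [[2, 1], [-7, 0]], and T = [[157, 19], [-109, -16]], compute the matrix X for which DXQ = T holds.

X = D⁻¹TQ⁻¹ (apply D⁻¹ on the left and Q⁻¹ on the right).
det D = 7; the adjugate gives D⁻¹ = [[-1/7, 1/7], [-4/7, -3/7]].
Q has determinant 7; Q⁻¹ = [[0, -1/7], [1, 2/7]].
D⁻¹T = [[-38, -5], [-43, -4]].
X = (D⁻¹T)Q⁻¹ = [[-5, 4], [-4, 5]].

X = [[-5, 4], [-4, 5]]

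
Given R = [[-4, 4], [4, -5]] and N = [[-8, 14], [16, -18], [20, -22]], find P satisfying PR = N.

P = [[-4, -6], [-2, 2], [-3, 2]]

Right-multiplying both sides by R⁻¹ gives P = NR⁻¹.
R has determinant 4; R⁻¹ = [[-5/4, -1], [-1, -1]].
P = NR⁻¹ = [[-8, 14], [16, -18], [20, -22]] · [[-5/4, -1], [-1, -1]] = [[-4, -6], [-2, 2], [-3, 2]].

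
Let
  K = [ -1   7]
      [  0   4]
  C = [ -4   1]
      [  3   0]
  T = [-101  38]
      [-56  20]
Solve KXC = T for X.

X = [[-3, -3], [5, 2]]

Left-multiply by K⁻¹ and right-multiply by C⁻¹: X = K⁻¹TC⁻¹.
det K = -4, so K⁻¹ = [[-1, 7/4], [0, 1/4]].
C has determinant -3; C⁻¹ = [[0, 1/3], [1, 4/3]].
K⁻¹T = [[3, -3], [-14, 5]].
X = (K⁻¹T)C⁻¹ = [[-3, -3], [5, 2]].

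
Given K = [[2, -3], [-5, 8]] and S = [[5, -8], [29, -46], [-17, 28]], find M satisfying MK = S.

M = [[0, -1], [2, -5], [4, 5]]

Since K sits to the right of M, M = SK⁻¹.
det K = 1; the adjugate gives K⁻¹ = [[8, 3], [5, 2]].
M = SK⁻¹ = [[5, -8], [29, -46], [-17, 28]] · [[8, 3], [5, 2]] = [[0, -1], [2, -5], [4, 5]].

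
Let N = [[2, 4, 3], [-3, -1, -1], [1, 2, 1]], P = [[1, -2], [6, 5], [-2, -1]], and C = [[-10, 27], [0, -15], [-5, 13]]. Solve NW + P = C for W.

W = [[4, 5], [-1, 4], [-5, 1]]

NW = C − P = [[-11, 29], [-6, -20], [-3, 14]].
N is on the left of W, so left-multiply by N⁻¹: W = N⁻¹(C − P).
det N = -5; the adjugate gives N⁻¹ = [[-1/5, -2/5, 1/5], [-2/5, 1/5, 7/5], [1, 0, -2]].
W = N⁻¹(C − P) = [[4, 5], [-1, 4], [-5, 1]].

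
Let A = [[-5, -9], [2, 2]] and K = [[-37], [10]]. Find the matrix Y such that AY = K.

Left-multiplying both sides by A⁻¹ gives Y = A⁻¹K.
det A = 8; the adjugate gives A⁻¹ = [[1/4, 9/8], [-1/4, -5/8]].
Y = A⁻¹K = [[1/4, 9/8], [-1/4, -5/8]] · [[-37], [10]] = [[2], [3]].

Y = [[2], [3]]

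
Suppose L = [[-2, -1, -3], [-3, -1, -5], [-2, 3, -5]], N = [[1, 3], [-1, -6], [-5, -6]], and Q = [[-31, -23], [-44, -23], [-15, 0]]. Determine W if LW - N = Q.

LW = Q + N = [[-30, -20], [-45, -29], [-20, -6]].
Since L multiplies W on the left, W = L⁻¹(Q + N).
det L = -2; the adjugate gives L⁻¹ = [[-10, 7, -1], [5/2, -2, 1/2], [11/2, -4, 1/2]].
W = L⁻¹(Q + N) = [[5, 3], [5, 5], [5, 3]].

W = [[5, 3], [5, 5], [5, 3]]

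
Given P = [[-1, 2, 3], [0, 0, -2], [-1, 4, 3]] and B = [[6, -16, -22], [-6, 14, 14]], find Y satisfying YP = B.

Right-multiplying both sides by P⁻¹ gives Y = BP⁻¹.
det P = -4; the adjugate gives P⁻¹ = [[-2, -3/2, 1], [-1/2, 0, 1/2], [0, -1/2, 0]].
Y = BP⁻¹ = [[6, -16, -22], [-6, 14, 14]] · [[-2, -3/2, 1], [-1/2, 0, 1/2], [0, -1/2, 0]] = [[-4, 2, -2], [5, 2, 1]].

Y = [[-4, 2, -2], [5, 2, 1]]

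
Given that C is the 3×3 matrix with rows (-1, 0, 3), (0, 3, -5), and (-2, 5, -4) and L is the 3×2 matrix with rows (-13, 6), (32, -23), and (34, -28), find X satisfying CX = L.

C is on the left of X, so left-multiply by C⁻¹: X = C⁻¹L.
C has determinant 5; C⁻¹ = [[13/5, 3, -9/5], [2, 2, -1], [6/5, 1, -3/5]].
X = C⁻¹L = [[13/5, 3, -9/5], [2, 2, -1], [6/5, 1, -3/5]] · [[-13, 6], [32, -23], [34, -28]] = [[1, -3], [4, -6], [-4, 1]].

X = [[1, -3], [4, -6], [-4, 1]]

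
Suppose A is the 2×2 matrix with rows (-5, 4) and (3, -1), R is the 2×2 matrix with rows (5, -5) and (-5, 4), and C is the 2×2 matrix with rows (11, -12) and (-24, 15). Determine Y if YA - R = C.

YA = C + R = [[16, -17], [-29, 19]].
Right-multiplying both sides by A⁻¹ gives Y = (C + R)A⁻¹.
det A = -7; the adjugate gives A⁻¹ = [[1/7, 4/7], [3/7, 5/7]].
Y = (C + R)A⁻¹ = [[-5, -3], [4, -3]].

Y = [[-5, -3], [4, -3]]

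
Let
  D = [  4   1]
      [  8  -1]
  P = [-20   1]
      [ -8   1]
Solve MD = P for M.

Right-multiplying both sides by D⁻¹ gives M = PD⁻¹.
det D = -12; the adjugate gives D⁻¹ = [[1/12, 1/12], [2/3, -1/3]].
M = PD⁻¹ = [[-20, 1], [-8, 1]] · [[1/12, 1/12], [2/3, -1/3]] = [[-1, -2], [0, -1]].

M = [[-1, -2], [0, -1]]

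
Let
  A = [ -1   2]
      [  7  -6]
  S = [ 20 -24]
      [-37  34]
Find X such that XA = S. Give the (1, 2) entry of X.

2

A is on the right of X, so right-multiply by A⁻¹: X = SA⁻¹.
A has determinant -8; A⁻¹ = [[3/4, 1/4], [7/8, 1/8]].
X = SA⁻¹ = [[20, -24], [-37, 34]] · [[3/4, 1/4], [7/8, 1/8]] = [[-6, 2], [2, -5]].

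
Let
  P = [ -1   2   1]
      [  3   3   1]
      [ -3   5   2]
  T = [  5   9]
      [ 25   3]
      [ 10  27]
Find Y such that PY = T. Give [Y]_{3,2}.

Since P multiplies Y on the left, Y = P⁻¹T.
det P = 5, so P⁻¹ = [[1/5, 1/5, -1/5], [-9/5, 1/5, 4/5], [24/5, -1/5, -9/5]].
Y = P⁻¹T = [[1/5, 1/5, -1/5], [-9/5, 1/5, 4/5], [24/5, -1/5, -9/5]] · [[5, 9], [25, 3], [10, 27]] = [[4, -3], [4, 6], [1, -6]].

-6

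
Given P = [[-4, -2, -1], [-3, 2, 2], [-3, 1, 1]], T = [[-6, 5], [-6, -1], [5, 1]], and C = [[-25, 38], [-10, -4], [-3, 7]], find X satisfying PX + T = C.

X = [[4, -5], [-1, -4], [5, -5]]

PX = C − T = [[-19, 33], [-4, -3], [-8, 6]].
Left-multiplying both sides by P⁻¹ gives X = P⁻¹(C − T).
det P = 3; the adjugate gives P⁻¹ = [[0, 1/3, -2/3], [-1, -7/3, 11/3], [1, 10/3, -14/3]].
X = P⁻¹(C − T) = [[4, -5], [-1, -4], [5, -5]].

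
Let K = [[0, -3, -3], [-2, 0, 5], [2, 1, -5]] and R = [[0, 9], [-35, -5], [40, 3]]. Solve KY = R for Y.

Y = [[5, 0], [5, -2], [-5, -1]]

Left-multiplying both sides by K⁻¹ gives Y = K⁻¹R.
det K = 6; the adjugate gives K⁻¹ = [[-5/6, -3, -5/2], [0, 1, 1], [-1/3, -1, -1]].
Y = K⁻¹R = [[-5/6, -3, -5/2], [0, 1, 1], [-1/3, -1, -1]] · [[0, 9], [-35, -5], [40, 3]] = [[5, 0], [5, -2], [-5, -1]].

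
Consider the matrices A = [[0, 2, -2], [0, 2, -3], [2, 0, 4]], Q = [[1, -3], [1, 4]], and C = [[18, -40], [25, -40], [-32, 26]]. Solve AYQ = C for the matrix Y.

Isolating Y: multiply by A⁻¹ from the left and Q⁻¹ from the right, so Y = A⁻¹CQ⁻¹.
det A = -4, so A⁻¹ = [[-2, 2, 1/2], [3/2, -1, 0], [1, -1, 0]].
det Q = 7; the adjugate gives Q⁻¹ = [[4/7, 3/7], [-1/7, 1/7]].
A⁻¹C = [[-2, 13], [2, -20], [-7, 0]].
Y = (A⁻¹C)Q⁻¹ = [[-3, 1], [4, -2], [-4, -3]].

Y = [[-3, 1], [4, -2], [-4, -3]]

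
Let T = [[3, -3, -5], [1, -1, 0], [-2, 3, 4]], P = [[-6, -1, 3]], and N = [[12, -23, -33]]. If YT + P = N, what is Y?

YT = N − P = [[18, -22, -36]].
Right-multiplying both sides by T⁻¹ gives Y = (N − P)T⁻¹.
det T = -5; the adjugate gives T⁻¹ = [[4/5, 3/5, 1], [4/5, -2/5, 1], [-1/5, 3/5, 0]].
Y = (N − P)T⁻¹ = [[4, -2, -4]].

Y = [[4, -2, -4]]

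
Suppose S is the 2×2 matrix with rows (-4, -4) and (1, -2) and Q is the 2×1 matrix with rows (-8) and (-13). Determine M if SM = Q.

Left-multiplying both sides by S⁻¹ gives M = S⁻¹Q.
S has determinant 12; S⁻¹ = [[-1/6, 1/3], [-1/12, -1/3]].
M = S⁻¹Q = [[-1/6, 1/3], [-1/12, -1/3]] · [[-8], [-13]] = [[-3], [5]].

M = [[-3], [5]]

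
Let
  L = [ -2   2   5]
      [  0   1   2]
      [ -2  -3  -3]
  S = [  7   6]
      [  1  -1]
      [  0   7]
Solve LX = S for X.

L is on the left of X, so left-multiply by L⁻¹: X = L⁻¹S.
det L = -4, so L⁻¹ = [[-3/4, 9/4, 1/4], [1, -4, -1], [-1/2, 5/2, 1/2]].
X = L⁻¹S = [[-3/4, 9/4, 1/4], [1, -4, -1], [-1/2, 5/2, 1/2]] · [[7, 6], [1, -1], [0, 7]] = [[-3, -5], [3, 3], [-1, -2]].

X = [[-3, -5], [3, 3], [-1, -2]]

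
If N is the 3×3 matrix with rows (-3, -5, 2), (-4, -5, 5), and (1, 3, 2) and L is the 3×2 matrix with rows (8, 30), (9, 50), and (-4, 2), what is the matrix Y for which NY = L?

Y = [[-1, -5], [-1, -1], [0, 5]]

Left-multiplying both sides by N⁻¹ gives Y = N⁻¹L.
det N = -4; the adjugate gives N⁻¹ = [[25/4, -4, 15/4], [-13/4, 2, -7/4], [7/4, -1, 5/4]].
Y = N⁻¹L = [[25/4, -4, 15/4], [-13/4, 2, -7/4], [7/4, -1, 5/4]] · [[8, 30], [9, 50], [-4, 2]] = [[-1, -5], [-1, -1], [0, 5]].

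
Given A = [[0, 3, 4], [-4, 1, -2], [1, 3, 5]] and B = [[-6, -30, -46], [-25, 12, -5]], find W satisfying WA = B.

W = [[-4, 0, -6], [3, 6, -1]]

Since A sits to the right of W, W = BA⁻¹.
det A = 2; the adjugate gives A⁻¹ = [[11/2, -3/2, -5], [9, -2, -8], [-13/2, 3/2, 6]].
W = BA⁻¹ = [[-6, -30, -46], [-25, 12, -5]] · [[11/2, -3/2, -5], [9, -2, -8], [-13/2, 3/2, 6]] = [[-4, 0, -6], [3, 6, -1]].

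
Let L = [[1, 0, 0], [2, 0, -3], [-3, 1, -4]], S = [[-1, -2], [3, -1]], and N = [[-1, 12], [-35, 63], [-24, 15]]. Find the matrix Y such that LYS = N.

Isolating Y: multiply by L⁻¹ from the left and S⁻¹ from the right, so Y = L⁻¹NS⁻¹.
det L = 3; the adjugate gives L⁻¹ = [[1, 0, 0], [17/3, -4/3, 1], [2/3, -1/3, 0]].
det S = 7, so S⁻¹ = [[-1/7, 2/7], [-3/7, -1/7]].
L⁻¹N = [[-1, 12], [17, -1], [11, -13]].
Y = (L⁻¹N)S⁻¹ = [[-5, -2], [-2, 5], [4, 5]].

Y = [[-5, -2], [-2, 5], [4, 5]]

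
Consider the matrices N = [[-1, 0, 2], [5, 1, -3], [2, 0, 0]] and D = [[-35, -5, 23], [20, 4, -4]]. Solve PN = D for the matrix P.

P = [[4, -5, -3], [4, 4, 2]]

Right-multiplying both sides by N⁻¹ gives P = DN⁻¹.
det N = -4, so N⁻¹ = [[0, 0, 1/2], [3/2, 1, -7/4], [1/2, 0, 1/4]].
P = DN⁻¹ = [[-35, -5, 23], [20, 4, -4]] · [[0, 0, 1/2], [3/2, 1, -7/4], [1/2, 0, 1/4]] = [[4, -5, -3], [4, 4, 2]].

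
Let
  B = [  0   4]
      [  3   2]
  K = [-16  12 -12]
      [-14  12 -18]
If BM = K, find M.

B is on the left of M, so left-multiply by B⁻¹: M = B⁻¹K.
det B = -12; the adjugate gives B⁻¹ = [[-1/6, 1/3], [1/4, 0]].
M = B⁻¹K = [[-1/6, 1/3], [1/4, 0]] · [[-16, 12, -12], [-14, 12, -18]] = [[-2, 2, -4], [-4, 3, -3]].

M = [[-2, 2, -4], [-4, 3, -3]]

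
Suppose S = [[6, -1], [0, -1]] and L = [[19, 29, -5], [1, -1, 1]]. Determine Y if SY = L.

Y = [[3, 5, -1], [-1, 1, -1]]

Since S multiplies Y on the left, Y = S⁻¹L.
det S = -6, so S⁻¹ = [[1/6, -1/6], [0, -1]].
Y = S⁻¹L = [[1/6, -1/6], [0, -1]] · [[19, 29, -5], [1, -1, 1]] = [[3, 5, -1], [-1, 1, -1]].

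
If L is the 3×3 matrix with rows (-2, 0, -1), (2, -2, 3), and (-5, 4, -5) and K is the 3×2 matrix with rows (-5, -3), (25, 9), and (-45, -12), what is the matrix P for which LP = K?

P = [[0, -1], [-5, 2], [5, 5]]

L is on the left of P, so left-multiply by L⁻¹: P = L⁻¹K.
L has determinant 6; L⁻¹ = [[-1/3, -2/3, -1/3], [-5/6, 5/6, 2/3], [-1/3, 4/3, 2/3]].
P = L⁻¹K = [[-1/3, -2/3, -1/3], [-5/6, 5/6, 2/3], [-1/3, 4/3, 2/3]] · [[-5, -3], [25, 9], [-45, -12]] = [[0, -1], [-5, 2], [5, 5]].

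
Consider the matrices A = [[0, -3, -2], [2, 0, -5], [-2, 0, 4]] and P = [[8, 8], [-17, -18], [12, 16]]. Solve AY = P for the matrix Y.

Y = [[4, -4], [-6, -4], [5, 2]]

Left-multiplying both sides by A⁻¹ gives Y = A⁻¹P.
A has determinant -6; A⁻¹ = [[0, -2, -5/2], [-1/3, 2/3, 2/3], [0, -1, -1]].
Y = A⁻¹P = [[0, -2, -5/2], [-1/3, 2/3, 2/3], [0, -1, -1]] · [[8, 8], [-17, -18], [12, 16]] = [[4, -4], [-6, -4], [5, 2]].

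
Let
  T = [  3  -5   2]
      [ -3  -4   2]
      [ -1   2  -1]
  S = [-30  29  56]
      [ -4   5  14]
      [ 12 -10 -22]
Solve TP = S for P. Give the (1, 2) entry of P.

3

Left-multiplying both sides by T⁻¹ gives P = T⁻¹S.
T has determinant 5; T⁻¹ = [[0, -1/5, -2/5], [-1, -1/5, -12/5], [-2, -1/5, -27/5]].
P = T⁻¹S = [[0, -1/5, -2/5], [-1, -1/5, -12/5], [-2, -1/5, -27/5]] · [[-30, 29, 56], [-4, 5, 14], [12, -10, -22]] = [[-4, 3, 6], [2, -6, -6], [-4, -5, 4]].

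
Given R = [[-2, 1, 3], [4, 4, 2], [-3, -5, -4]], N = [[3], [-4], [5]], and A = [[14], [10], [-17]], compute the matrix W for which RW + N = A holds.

RW = A − N = [[11], [14], [-22]].
Left-multiplying both sides by R⁻¹ gives W = R⁻¹(A − N).
det R = -2; the adjugate gives R⁻¹ = [[3, 11/2, 5], [-5, -17/2, -8], [4, 13/2, 6]].
W = R⁻¹(A − N) = [[0], [2], [3]].

W = [[0], [2], [3]]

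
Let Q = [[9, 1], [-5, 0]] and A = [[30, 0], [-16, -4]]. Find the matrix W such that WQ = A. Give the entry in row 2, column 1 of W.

-4

Q is on the right of W, so right-multiply by Q⁻¹: W = AQ⁻¹.
det Q = 5, so Q⁻¹ = [[0, -1/5], [1, 9/5]].
W = AQ⁻¹ = [[30, 0], [-16, -4]] · [[0, -1/5], [1, 9/5]] = [[0, -6], [-4, -4]].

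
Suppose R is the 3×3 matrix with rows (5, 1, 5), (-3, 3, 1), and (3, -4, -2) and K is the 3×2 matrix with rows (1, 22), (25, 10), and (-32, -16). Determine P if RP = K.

R is on the left of P, so left-multiply by R⁻¹: P = R⁻¹K.
det R = 2; the adjugate gives R⁻¹ = [[-1, -9, -7], [-3/2, -25/2, -10], [3/2, 23/2, 9]].
P = R⁻¹K = [[-1, -9, -7], [-3/2, -25/2, -10], [3/2, 23/2, 9]] · [[1, 22], [25, 10], [-32, -16]] = [[-2, 0], [6, 2], [1, 4]].

P = [[-2, 0], [6, 2], [1, 4]]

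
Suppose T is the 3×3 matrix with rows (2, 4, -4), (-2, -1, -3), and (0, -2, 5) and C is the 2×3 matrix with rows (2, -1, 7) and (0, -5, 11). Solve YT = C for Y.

Y = [[-2, -3, -2], [-3, -3, -2]]

Since T sits to the right of Y, Y = CT⁻¹.
det T = 2, so T⁻¹ = [[-11/2, -6, -8], [5, 5, 7], [2, 2, 3]].
Y = CT⁻¹ = [[2, -1, 7], [0, -5, 11]] · [[-11/2, -6, -8], [5, 5, 7], [2, 2, 3]] = [[-2, -3, -2], [-3, -3, -2]].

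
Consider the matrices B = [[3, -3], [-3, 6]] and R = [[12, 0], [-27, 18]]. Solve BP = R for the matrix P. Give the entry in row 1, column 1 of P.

Since B multiplies P on the left, P = B⁻¹R.
det B = 9, so B⁻¹ = [[2/3, 1/3], [1/3, 1/3]].
P = B⁻¹R = [[2/3, 1/3], [1/3, 1/3]] · [[12, 0], [-27, 18]] = [[-1, 6], [-5, 6]].

-1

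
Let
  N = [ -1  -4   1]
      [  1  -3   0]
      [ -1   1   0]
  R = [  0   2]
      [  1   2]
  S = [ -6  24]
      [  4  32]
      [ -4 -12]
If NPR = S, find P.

P = [[-3, 4], [-5, 0], [-5, -2]]

Isolating P: multiply by N⁻¹ from the left and R⁻¹ from the right, so P = N⁻¹SR⁻¹.
det N = -2; the adjugate gives N⁻¹ = [[0, -1/2, -3/2], [0, -1/2, -1/2], [1, -5/2, -7/2]].
R has determinant -2; R⁻¹ = [[-1, 1], [1/2, 0]].
N⁻¹S = [[4, 2], [0, -10], [-2, -14]].
P = (N⁻¹S)R⁻¹ = [[-3, 4], [-5, 0], [-5, -2]].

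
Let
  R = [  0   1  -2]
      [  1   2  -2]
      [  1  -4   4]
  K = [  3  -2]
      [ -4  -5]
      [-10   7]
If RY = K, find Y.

Left-multiplying both sides by R⁻¹ gives Y = R⁻¹K.
det R = 6; the adjugate gives R⁻¹ = [[0, 2/3, 1/3], [-1, 1/3, -1/3], [-1, 1/6, -1/6]].
Y = R⁻¹K = [[0, 2/3, 1/3], [-1, 1/3, -1/3], [-1, 1/6, -1/6]] · [[3, -2], [-4, -5], [-10, 7]] = [[-6, -1], [-1, -2], [-2, 0]].

Y = [[-6, -1], [-1, -2], [-2, 0]]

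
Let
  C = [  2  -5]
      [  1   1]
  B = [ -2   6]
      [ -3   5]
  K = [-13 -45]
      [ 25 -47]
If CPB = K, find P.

P = [[-5, -2], [3, -5]]

Left-multiply by C⁻¹ and right-multiply by B⁻¹: P = C⁻¹KB⁻¹.
C has determinant 7; C⁻¹ = [[1/7, 5/7], [-1/7, 2/7]].
det B = 8, so B⁻¹ = [[5/8, -3/4], [3/8, -1/4]].
C⁻¹K = [[16, -40], [9, -7]].
P = (C⁻¹K)B⁻¹ = [[-5, -2], [3, -5]].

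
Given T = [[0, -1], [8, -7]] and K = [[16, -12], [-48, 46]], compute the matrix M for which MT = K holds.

Right-multiplying both sides by T⁻¹ gives M = KT⁻¹.
det T = 8, so T⁻¹ = [[-7/8, 1/8], [-1, 0]].
M = KT⁻¹ = [[16, -12], [-48, 46]] · [[-7/8, 1/8], [-1, 0]] = [[-2, 2], [-4, -6]].

M = [[-2, 2], [-4, -6]]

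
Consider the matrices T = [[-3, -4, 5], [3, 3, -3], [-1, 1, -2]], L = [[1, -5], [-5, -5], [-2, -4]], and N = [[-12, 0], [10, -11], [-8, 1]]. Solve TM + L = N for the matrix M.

TM = N − L = [[-13, 5], [15, -6], [-6, 5]].
Left-multiplying both sides by T⁻¹ gives M = T⁻¹(N − L).
det T = 3, so T⁻¹ = [[-1, -1, -1], [3, 11/3, 2], [2, 7/3, 1]].
M = T⁻¹(N − L) = [[4, -4], [4, 3], [3, 1]].

M = [[4, -4], [4, 3], [3, 1]]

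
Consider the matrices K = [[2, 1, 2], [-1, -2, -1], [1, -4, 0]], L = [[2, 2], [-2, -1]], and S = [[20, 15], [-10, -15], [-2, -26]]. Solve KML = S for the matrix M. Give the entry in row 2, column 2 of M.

M = K⁻¹SL⁻¹ (apply K⁻¹ on the left and L⁻¹ on the right).
det K = 3, so K⁻¹ = [[-4/3, -8/3, 1], [-1/3, -2/3, 0], [2, 3, -1]].
det L = 2; the adjugate gives L⁻¹ = [[-1/2, -1], [1, 1]].
K⁻¹S = [[-2, -6], [0, 5], [12, 11]].
M = (K⁻¹S)L⁻¹ = [[-5, -4], [5, 5], [5, -1]].

5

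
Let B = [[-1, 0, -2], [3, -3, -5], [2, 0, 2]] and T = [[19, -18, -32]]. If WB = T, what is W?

W = [[3, 6, 2]]

B is on the right of W, so right-multiply by B⁻¹: W = TB⁻¹.
det B = -6; the adjugate gives B⁻¹ = [[1, 0, 1], [8/3, -1/3, 11/6], [-1, 0, -1/2]].
W = TB⁻¹ = [[19, -18, -32]] · [[1, 0, 1], [8/3, -1/3, 11/6], [-1, 0, -1/2]] = [[3, 6, 2]].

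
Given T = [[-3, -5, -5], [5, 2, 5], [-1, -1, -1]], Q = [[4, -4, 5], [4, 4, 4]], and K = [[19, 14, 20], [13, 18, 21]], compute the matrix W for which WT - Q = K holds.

WT = K + Q = [[23, 10, 25], [17, 22, 25]].
Since T sits to the right of W, W = (K + Q)T⁻¹.
det T = 6; the adjugate gives T⁻¹ = [[1/2, 0, -5/2], [0, -1/3, -5/3], [-1/2, 1/3, 19/6]].
W = (K + Q)T⁻¹ = [[-1, 5, 5], [-4, 1, 0]].

W = [[-1, 5, 5], [-4, 1, 0]]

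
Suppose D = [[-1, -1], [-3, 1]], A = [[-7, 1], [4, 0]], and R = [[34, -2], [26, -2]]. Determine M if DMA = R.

M = [[1, -2], [1, -3]]

Left-multiply by D⁻¹ and right-multiply by A⁻¹: M = D⁻¹RA⁻¹.
D has determinant -4; D⁻¹ = [[-1/4, -1/4], [-3/4, 1/4]].
det A = -4, so A⁻¹ = [[0, 1/4], [1, 7/4]].
D⁻¹R = [[-15, 1], [-19, 1]].
M = (D⁻¹R)A⁻¹ = [[1, -2], [1, -3]].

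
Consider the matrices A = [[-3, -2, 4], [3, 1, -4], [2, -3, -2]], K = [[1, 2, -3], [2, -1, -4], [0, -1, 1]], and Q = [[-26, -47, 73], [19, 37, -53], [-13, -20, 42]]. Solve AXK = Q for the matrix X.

Isolating X: multiply by A⁻¹ from the left and K⁻¹ from the right, so X = A⁻¹QK⁻¹.
det A = 2, so A⁻¹ = [[-7, -8, 2], [-1, -1, 0], [-11/2, -13/2, 3/2]].
det K = -3, so K⁻¹ = [[5/3, -1/3, 11/3], [2/3, -1/3, 2/3], [2/3, -1/3, 5/3]].
A⁻¹Q = [[4, -7, -3], [7, 10, -20], [0, -12, 6]].
X = (A⁻¹Q)K⁻¹ = [[0, 2, 5], [5, 1, -1], [-4, 2, 2]].

X = [[0, 2, 5], [5, 1, -1], [-4, 2, 2]]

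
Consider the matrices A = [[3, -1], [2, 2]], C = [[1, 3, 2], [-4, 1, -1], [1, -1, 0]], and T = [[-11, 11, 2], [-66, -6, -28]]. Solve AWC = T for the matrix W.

W = [[0, 3, 1], [-3, 5, 1]]

Left-multiply by A⁻¹ and right-multiply by C⁻¹: W = A⁻¹TC⁻¹.
det A = 8; the adjugate gives A⁻¹ = [[1/4, 1/8], [-1/4, 3/8]].
C has determinant 2; C⁻¹ = [[-1/2, -1, -5/2], [-1/2, -1, -7/2], [3/2, 2, 13/2]].
A⁻¹T = [[-11, 2, -3], [-22, -5, -11]].
W = (A⁻¹T)C⁻¹ = [[0, 3, 1], [-3, 5, 1]].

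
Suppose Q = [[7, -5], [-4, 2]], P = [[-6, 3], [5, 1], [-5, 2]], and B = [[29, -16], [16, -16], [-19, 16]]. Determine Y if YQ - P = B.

YQ = B + P = [[23, -13], [21, -15], [-24, 18]].
Q is on the right of Y, so right-multiply by Q⁻¹: Y = (B + P)Q⁻¹.
Q has determinant -6; Q⁻¹ = [[-1/3, -5/6], [-2/3, -7/6]].
Y = (B + P)Q⁻¹ = [[1, -4], [3, 0], [-4, -1]].

Y = [[1, -4], [3, 0], [-4, -1]]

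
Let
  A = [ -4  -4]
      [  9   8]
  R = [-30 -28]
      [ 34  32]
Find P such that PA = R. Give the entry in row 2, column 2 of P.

A is on the right of P, so right-multiply by A⁻¹: P = RA⁻¹.
det A = 4, so A⁻¹ = [[2, 1], [-9/4, -1]].
P = RA⁻¹ = [[-30, -28], [34, 32]] · [[2, 1], [-9/4, -1]] = [[3, -2], [-4, 2]].

2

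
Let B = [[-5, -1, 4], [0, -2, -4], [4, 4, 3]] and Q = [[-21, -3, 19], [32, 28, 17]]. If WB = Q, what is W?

B is on the right of W, so right-multiply by B⁻¹: W = QB⁻¹.
det B = -2, so B⁻¹ = [[-5, -19/2, -6], [8, 31/2, 10], [-4, -8, -5]].
W = QB⁻¹ = [[-21, -3, 19], [32, 28, 17]] · [[-5, -19/2, -6], [8, 31/2, 10], [-4, -8, -5]] = [[5, 1, 1], [-4, -6, 3]].

W = [[5, 1, 1], [-4, -6, 3]]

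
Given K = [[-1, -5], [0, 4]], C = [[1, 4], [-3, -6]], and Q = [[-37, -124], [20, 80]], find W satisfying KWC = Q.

Left-multiply by K⁻¹ and right-multiply by C⁻¹: W = K⁻¹QC⁻¹.
det K = -4; the adjugate gives K⁻¹ = [[-1, -5/4], [0, 1/4]].
C has determinant 6; C⁻¹ = [[-1, -2/3], [1/2, 1/6]].
K⁻¹Q = [[12, 24], [5, 20]].
W = (K⁻¹Q)C⁻¹ = [[0, -4], [5, 0]].

W = [[0, -4], [5, 0]]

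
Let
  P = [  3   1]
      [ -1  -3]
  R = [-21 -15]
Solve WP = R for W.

Since P sits to the right of W, W = RP⁻¹.
det P = -8, so P⁻¹ = [[3/8, 1/8], [-1/8, -3/8]].
W = RP⁻¹ = [[-21, -15]] · [[3/8, 1/8], [-1/8, -3/8]] = [[-6, 3]].

W = [[-6, 3]]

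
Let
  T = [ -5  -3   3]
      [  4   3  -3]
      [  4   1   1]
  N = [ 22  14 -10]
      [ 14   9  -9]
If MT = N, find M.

M = [[2, 6, 2], [-2, 1, 0]]

Since T sits to the right of M, M = NT⁻¹.
det T = -6, so T⁻¹ = [[-1, -1, 0], [8/3, 17/6, 1/2], [4/3, 7/6, 1/2]].
M = NT⁻¹ = [[22, 14, -10], [14, 9, -9]] · [[-1, -1, 0], [8/3, 17/6, 1/2], [4/3, 7/6, 1/2]] = [[2, 6, 2], [-2, 1, 0]].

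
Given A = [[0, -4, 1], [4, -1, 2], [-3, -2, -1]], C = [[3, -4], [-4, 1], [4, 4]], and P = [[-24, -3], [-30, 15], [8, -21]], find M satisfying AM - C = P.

M = [[-5, 4], [4, 2], [-5, 1]]

AM = P + C = [[-21, -7], [-34, 16], [12, -17]].
Since A multiplies M on the left, M = A⁻¹(P + C).
A has determinant -3; A⁻¹ = [[-5/3, 2, 7/3], [2/3, -1, -4/3], [11/3, -4, -16/3]].
M = A⁻¹(P + C) = [[-5, 4], [4, 2], [-5, 1]].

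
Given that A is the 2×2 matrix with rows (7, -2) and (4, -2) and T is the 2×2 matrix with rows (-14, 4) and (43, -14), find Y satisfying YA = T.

Since A sits to the right of Y, Y = TA⁻¹.
det A = -6, so A⁻¹ = [[1/3, -1/3], [2/3, -7/6]].
Y = TA⁻¹ = [[-14, 4], [43, -14]] · [[1/3, -1/3], [2/3, -7/6]] = [[-2, 0], [5, 2]].

Y = [[-2, 0], [5, 2]]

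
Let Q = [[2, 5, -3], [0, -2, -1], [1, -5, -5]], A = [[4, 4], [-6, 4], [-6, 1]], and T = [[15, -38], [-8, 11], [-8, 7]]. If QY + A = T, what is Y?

Y = [[3, -4], [1, -5], [0, 3]]

QY = T − A = [[11, -42], [-2, 7], [-2, 6]].
Left-multiplying both sides by Q⁻¹ gives Y = Q⁻¹(T − A).
Q has determinant -1; Q⁻¹ = [[-5, -40, 11], [1, 7, -2], [-2, -15, 4]].
Y = Q⁻¹(T − A) = [[3, -4], [1, -5], [0, 3]].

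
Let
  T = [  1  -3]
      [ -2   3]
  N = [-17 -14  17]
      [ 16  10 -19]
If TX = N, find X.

X = [[1, 4, 2], [6, 6, -5]]

T is on the left of X, so left-multiply by T⁻¹: X = T⁻¹N.
det T = -3; the adjugate gives T⁻¹ = [[-1, -1], [-2/3, -1/3]].
X = T⁻¹N = [[-1, -1], [-2/3, -1/3]] · [[-17, -14, 17], [16, 10, -19]] = [[1, 4, 2], [6, 6, -5]].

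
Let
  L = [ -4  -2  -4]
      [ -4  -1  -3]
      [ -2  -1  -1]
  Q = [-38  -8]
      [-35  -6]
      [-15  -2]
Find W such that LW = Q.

W = [[6, 0], [-1, 0], [4, 2]]

L is on the left of W, so left-multiply by L⁻¹: W = L⁻¹Q.
det L = -4, so L⁻¹ = [[1/2, -1/2, -1/2], [-1/2, 1, -1], [-1/2, 0, 1]].
W = L⁻¹Q = [[1/2, -1/2, -1/2], [-1/2, 1, -1], [-1/2, 0, 1]] · [[-38, -8], [-35, -6], [-15, -2]] = [[6, 0], [-1, 0], [4, 2]].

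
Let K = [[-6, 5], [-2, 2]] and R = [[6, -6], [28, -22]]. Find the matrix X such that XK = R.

X = [[0, -3], [-6, 4]]

K is on the right of X, so right-multiply by K⁻¹: X = RK⁻¹.
det K = -2, so K⁻¹ = [[-1, 5/2], [-1, 3]].
X = RK⁻¹ = [[6, -6], [28, -22]] · [[-1, 5/2], [-1, 3]] = [[0, -3], [-6, 4]].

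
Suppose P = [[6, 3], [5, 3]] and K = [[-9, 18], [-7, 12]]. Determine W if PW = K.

W = [[-2, 6], [1, -6]]

P is on the left of W, so left-multiply by P⁻¹: W = P⁻¹K.
det P = 3; the adjugate gives P⁻¹ = [[1, -1], [-5/3, 2]].
W = P⁻¹K = [[1, -1], [-5/3, 2]] · [[-9, 18], [-7, 12]] = [[-2, 6], [1, -6]].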